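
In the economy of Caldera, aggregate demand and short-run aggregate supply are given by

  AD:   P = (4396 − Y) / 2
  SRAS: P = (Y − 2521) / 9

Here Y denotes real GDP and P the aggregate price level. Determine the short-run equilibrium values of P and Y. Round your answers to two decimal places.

P = 170.45, Y = 4055.09

Rearrange AD to Y = 4396 − 2P.
Rearrange SRAS to Y = 2521 + 9P.
Set AD = SRAS: 4396 − 2P = 2521 + 9P, so 1875 = 11P and P = 170.45.
Substituting into AD, Y = 4396 − 2P = 4055.09.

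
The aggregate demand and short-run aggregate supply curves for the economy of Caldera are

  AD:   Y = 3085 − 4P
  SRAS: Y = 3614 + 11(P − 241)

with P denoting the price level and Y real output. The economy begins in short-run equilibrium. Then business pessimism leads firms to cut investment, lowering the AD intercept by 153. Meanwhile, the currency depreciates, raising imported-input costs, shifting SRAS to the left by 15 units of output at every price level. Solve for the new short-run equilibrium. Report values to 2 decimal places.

After both shocks: AD is Y = 2932 − 4P and SRAS is Y = 948 + 11P.
Setting them equal: 1984 = 15P, so P = 132.27.
Substituting into AD, Y = 2402.93.

P = 132.27, Y = 2402.93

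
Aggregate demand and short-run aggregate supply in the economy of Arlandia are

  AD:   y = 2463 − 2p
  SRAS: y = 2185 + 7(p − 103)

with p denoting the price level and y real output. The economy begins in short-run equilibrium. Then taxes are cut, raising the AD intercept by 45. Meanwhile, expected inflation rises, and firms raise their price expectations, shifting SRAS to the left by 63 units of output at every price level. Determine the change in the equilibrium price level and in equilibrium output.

Δp = +12, Δy = +21

After both shocks: AD is y = 2508 − 2p and SRAS is y = 1401 + 7p.
Setting them equal: 1107 = 9p, so p = 123.
y = 2508 − 2·123 = 2262.
Initially p = 111, y = 2241, so Δp = +12 and Δy = +21.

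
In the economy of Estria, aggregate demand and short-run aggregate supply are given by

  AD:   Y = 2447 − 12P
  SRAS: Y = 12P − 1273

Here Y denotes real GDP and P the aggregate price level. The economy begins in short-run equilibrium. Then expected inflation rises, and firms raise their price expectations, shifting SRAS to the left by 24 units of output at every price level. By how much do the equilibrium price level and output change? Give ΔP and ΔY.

ΔP = +1, ΔY = -12

This is a negative supply shock: SRAS shifts left.
New SRAS: Y = 12P − 1297.
Set AD = SRAS: 2447 − 12P = 12P − 1297, so 3744 = 24P and P = 156.
Y = 2447 − 12·156 = 575.
Initially P = 155, Y = 587, so ΔP = +1 and ΔY = -12.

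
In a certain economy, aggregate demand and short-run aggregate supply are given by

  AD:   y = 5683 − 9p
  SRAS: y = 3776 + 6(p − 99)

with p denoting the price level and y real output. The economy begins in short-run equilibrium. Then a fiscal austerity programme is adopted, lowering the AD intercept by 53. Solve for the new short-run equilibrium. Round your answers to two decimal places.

This is a negative demand shock: AD shifts left.
New AD: y = 5630 − 9p.
SRAS can be written y = 3182 + 6p.
Set AD = SRAS: 5630 − 9p = 3182 + 6p, so 2448 = 15p and p = 163.20.
Substituting into AD, y = 4161.20.

p = 163.20, y = 4161.20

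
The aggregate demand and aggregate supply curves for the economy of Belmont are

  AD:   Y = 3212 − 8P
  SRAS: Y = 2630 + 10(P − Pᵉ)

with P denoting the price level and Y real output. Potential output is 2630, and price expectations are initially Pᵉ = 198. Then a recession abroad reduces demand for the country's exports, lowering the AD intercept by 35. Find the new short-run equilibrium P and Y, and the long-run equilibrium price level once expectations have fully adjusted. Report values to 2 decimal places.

Short run: P = 140.39, Y = 2053.89. Long run: P = 68.38.

AD shifts left: new AD is Y = 3177 − 8P. With Pᵉ = 198, SRAS is Y = 650 + 10P.
Short run: 3177 − 8P = 650 + 10P gives 2527 = 18P, so P = 140.39 and Y = 3177 − 8P = 2053.89.
Y = 2053.89 is below potential 2630; expectations adjust and SRAS shifts right until Y = 2630.
Long run: on the new AD curve, 2630 = 3177 − 8P gives P = 68.38.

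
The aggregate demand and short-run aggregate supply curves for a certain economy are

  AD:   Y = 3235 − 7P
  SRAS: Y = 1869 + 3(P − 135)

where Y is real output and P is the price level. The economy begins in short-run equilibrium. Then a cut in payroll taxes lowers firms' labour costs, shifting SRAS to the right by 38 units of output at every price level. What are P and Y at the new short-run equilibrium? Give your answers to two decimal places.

This is a positive supply shock: SRAS shifts right.
New SRAS: Y = 1502 + 3P.
Set AD = SRAS: 3235 − 7P = 1502 + 3P, so 1733 = 10P and P = 173.30.
Substituting into AD, Y = 2021.90.

P = 173.30, Y = 2021.90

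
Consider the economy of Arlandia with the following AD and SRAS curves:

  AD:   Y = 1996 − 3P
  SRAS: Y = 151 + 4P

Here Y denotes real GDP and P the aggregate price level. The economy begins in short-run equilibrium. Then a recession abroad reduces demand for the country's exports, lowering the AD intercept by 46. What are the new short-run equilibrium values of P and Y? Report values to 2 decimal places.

This is a negative demand shock: AD shifts left.
New AD: Y = 1950 − 3P.
Set AD = SRAS: 1950 − 3P = 151 + 4P, so 1799 = 7P and P = 257.00.
Substituting into AD, Y = 1179.00.

P = 257.00, Y = 1179.00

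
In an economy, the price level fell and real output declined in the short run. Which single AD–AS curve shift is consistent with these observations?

P fell and Y fell. An AD shift moves P and Y in the same direction; an SRAS shift moves them in opposite directions.
Here P and Y moved in the same direction, so the AD curve shifted.
Since Y fell, AD shifted left.

AD shifted left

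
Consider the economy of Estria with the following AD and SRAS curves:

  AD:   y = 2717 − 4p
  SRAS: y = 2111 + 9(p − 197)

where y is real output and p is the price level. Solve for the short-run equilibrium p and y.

p = 183, y = 1985

Write SRAS as y = 2111 + 9p − 1773 = 338 + 9p.
Set AD = SRAS: 2717 − 4p = 338 + 9p, so 2379 = 13p and p = 183.
Then y = 2717 − 4·183 = 1985.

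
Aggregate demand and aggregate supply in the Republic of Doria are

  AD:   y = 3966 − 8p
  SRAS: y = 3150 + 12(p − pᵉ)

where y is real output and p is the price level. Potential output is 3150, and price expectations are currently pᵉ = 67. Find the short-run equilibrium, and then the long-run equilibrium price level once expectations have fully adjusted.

Short run: p = 81, y = 3318. Long run: p = 102.

Short run: with pᵉ = 67, SRAS is y = 2346 + 12p. Setting AD = SRAS gives 1620 = 20p, so p = 81 and y = 3966 − 8·81 = 3318.
Output 3318 is above potential 3150, so over time expected prices rise and SRAS shifts left until y returns to 3150.
Long run: y = 3150 on the AD curve gives 3150 = 3966 − 8p, so p = 102.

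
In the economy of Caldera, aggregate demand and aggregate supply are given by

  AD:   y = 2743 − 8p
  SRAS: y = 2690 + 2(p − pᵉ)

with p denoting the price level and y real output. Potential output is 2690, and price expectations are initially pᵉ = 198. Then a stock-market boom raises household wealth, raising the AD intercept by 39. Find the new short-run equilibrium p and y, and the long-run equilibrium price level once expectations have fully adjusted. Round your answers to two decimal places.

Short run: p = 48.80, y = 2391.60. Long run: p = 11.50.

AD shifts right: new AD is y = 2782 − 8p. With pᵉ = 198, SRAS is y = 2294 + 2p.
Short run: 2782 − 8p = 2294 + 2p gives 488 = 10p, so p = 48.80 and y = 2782 − 8p = 2391.60.
y = 2391.60 is below potential 2690; expectations adjust and SRAS shifts right until y = 2690.
Long run: on the new AD curve, 2690 = 2782 − 8p gives p = 11.50.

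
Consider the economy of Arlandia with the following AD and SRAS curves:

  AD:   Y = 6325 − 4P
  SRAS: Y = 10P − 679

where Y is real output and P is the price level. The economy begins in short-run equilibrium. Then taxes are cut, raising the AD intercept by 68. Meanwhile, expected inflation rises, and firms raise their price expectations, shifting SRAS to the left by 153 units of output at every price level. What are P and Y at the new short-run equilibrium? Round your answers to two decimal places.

P = 516.07, Y = 4328.71

After both shocks: AD is Y = 6393 − 4P and SRAS is Y = 10P − 832.
Setting them equal: 7225 = 14P, so P = 516.07.
Substituting into AD, Y = 4328.71.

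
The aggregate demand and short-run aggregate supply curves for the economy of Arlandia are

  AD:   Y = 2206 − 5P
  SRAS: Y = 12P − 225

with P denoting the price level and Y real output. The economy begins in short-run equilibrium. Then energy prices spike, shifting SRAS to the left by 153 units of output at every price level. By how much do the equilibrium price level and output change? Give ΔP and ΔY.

ΔP = +9, ΔY = -45

This is a negative supply shock: SRAS shifts left.
New SRAS: Y = 12P − 378.
Set AD = SRAS: 2206 − 5P = 12P − 378, so 2584 = 17P and P = 152.
Y = 2206 − 5·152 = 1446.
Initially P = 143, Y = 1491, so ΔP = +9 and ΔY = -45.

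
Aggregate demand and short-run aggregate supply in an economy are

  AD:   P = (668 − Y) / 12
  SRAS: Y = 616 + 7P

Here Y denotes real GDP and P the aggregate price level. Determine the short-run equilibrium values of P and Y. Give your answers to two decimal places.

Rearrange AD to Y = 668 − 12P.
Set AD = SRAS: 668 − 12P = 616 + 7P, so 52 = 19P and P = 2.74.
Substituting into AD, Y = 668 − 12P = 635.16.

P = 2.74, Y = 635.16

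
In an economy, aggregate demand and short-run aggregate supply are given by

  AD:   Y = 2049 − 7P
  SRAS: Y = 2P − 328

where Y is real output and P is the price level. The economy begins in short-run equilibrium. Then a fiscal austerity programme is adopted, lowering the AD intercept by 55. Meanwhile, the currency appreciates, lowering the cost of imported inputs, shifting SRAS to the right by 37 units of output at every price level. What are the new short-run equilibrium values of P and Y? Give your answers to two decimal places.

P = 253.89, Y = 216.78

After both shocks: AD is Y = 1994 − 7P and SRAS is Y = 2P − 291.
Setting them equal: 2285 = 9P, so P = 253.89.
Substituting into AD, Y = 216.78.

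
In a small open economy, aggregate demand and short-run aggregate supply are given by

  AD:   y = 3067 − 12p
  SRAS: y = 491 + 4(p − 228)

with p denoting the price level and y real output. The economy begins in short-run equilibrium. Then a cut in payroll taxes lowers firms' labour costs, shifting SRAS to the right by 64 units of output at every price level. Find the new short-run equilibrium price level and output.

This is a positive supply shock: SRAS shifts right.
New SRAS: y = 4p − 357.
Set AD = SRAS: 3067 − 12p = 4p − 357, so 3424 = 16p and p = 214.
y = 3067 − 12·214 = 499.

p = 214, y = 499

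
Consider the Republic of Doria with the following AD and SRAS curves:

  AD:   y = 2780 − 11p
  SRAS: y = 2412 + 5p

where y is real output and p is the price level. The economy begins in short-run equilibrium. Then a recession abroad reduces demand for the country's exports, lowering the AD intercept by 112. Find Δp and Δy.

This is a negative demand shock: AD shifts left.
New AD: y = 2668 − 11p.
Set AD = SRAS: 2668 − 11p = 2412 + 5p, so 256 = 16p and p = 16.
y = 2668 − 11·16 = 2492.
Initially p = 23, y = 2527, so Δp = -7 and Δy = -35.

Δp = -7, Δy = -35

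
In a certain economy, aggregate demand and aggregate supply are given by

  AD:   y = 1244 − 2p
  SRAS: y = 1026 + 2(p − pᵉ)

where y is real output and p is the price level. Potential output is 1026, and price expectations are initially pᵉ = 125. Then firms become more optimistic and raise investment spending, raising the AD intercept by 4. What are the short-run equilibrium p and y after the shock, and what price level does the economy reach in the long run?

AD shifts right: new AD is y = 1248 − 2p. With pᵉ = 125, SRAS is y = 776 + 2p.
Short run: 1248 − 2p = 776 + 2p gives 472 = 4p, so p = 118 and y = 1248 − 2·118 = 1012.
y = 1012 is below potential 1026; expectations adjust and SRAS shifts right until y = 1026.
Long run: on the new AD curve, 1026 = 1248 − 2p gives p = 111.

Short run: p = 118, y = 1012. Long run: p = 111.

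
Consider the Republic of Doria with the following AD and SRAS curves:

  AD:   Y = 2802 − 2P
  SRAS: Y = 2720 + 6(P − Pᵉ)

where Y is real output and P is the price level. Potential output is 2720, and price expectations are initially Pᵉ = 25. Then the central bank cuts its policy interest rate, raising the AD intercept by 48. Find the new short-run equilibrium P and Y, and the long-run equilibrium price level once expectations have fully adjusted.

Short run: P = 35, Y = 2780. Long run: P = 65.

AD shifts right: new AD is Y = 2850 − 2P. With Pᵉ = 25, SRAS is Y = 2570 + 6P.
Short run: 2850 − 2P = 2570 + 6P gives 280 = 8P, so P = 35 and Y = 2850 − 2·35 = 2780.
Y = 2780 is above potential 2720; expectations adjust and SRAS shifts left until Y = 2720.
Long run: on the new AD curve, 2720 = 2850 − 2P gives P = 65.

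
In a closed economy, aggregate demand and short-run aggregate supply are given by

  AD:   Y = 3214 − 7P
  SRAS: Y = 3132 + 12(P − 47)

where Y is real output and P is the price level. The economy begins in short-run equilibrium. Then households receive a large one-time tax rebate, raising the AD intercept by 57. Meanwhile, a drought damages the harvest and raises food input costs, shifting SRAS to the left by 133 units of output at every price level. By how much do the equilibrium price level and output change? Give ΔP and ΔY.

ΔP = +10, ΔY = -13

After both shocks: AD is Y = 3271 − 7P and SRAS is Y = 2435 + 12P.
Setting them equal: 836 = 19P, so P = 44.
Y = 3271 − 7·44 = 2963.
Initially P = 34, Y = 2976, so ΔP = +10 and ΔY = -13.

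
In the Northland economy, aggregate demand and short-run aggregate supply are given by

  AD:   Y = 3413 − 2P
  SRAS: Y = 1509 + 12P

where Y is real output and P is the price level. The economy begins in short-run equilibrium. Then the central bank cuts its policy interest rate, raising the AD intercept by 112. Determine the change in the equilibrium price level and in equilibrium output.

ΔP = +8, ΔY = +96

This is a positive demand shock: AD shifts right.
New AD: Y = 3525 − 2P.
Set AD = SRAS: 3525 − 2P = 1509 + 12P, so 2016 = 14P and P = 144.
Y = 3525 − 2·144 = 3237.
Initially P = 136, Y = 3141, so ΔP = +8 and ΔY = +96.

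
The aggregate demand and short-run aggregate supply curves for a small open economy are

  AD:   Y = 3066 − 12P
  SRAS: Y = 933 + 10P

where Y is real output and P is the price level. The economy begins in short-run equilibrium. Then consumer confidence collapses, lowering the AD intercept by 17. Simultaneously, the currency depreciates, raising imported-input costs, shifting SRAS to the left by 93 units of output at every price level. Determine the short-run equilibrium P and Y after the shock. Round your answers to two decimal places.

After both shocks: AD is Y = 3049 − 12P and SRAS is Y = 840 + 10P.
Setting them equal: 2209 = 22P, so P = 100.41.
Substituting into AD, Y = 1844.09.

P = 100.41, Y = 1844.09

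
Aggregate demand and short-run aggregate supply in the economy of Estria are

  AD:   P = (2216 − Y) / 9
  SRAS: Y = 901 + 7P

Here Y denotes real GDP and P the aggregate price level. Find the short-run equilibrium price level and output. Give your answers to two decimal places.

Rearrange AD to Y = 2216 − 9P.
Set AD = SRAS: 2216 − 9P = 901 + 7P, so 1315 = 16P and P = 82.19.
Substituting into AD, Y = 2216 − 9P = 1476.31.

P = 82.19, Y = 1476.31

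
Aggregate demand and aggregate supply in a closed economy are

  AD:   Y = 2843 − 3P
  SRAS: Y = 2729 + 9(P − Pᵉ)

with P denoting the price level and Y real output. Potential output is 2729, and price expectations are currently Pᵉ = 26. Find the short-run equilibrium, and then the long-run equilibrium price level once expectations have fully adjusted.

Short run: with Pᵉ = 26, SRAS is Y = 2495 + 9P. Setting AD = SRAS gives 348 = 12P, so P = 29 and Y = 2843 − 3·29 = 2756.
Output 2756 is above potential 2729, so over time expected prices rise and SRAS shifts left until Y returns to 2729.
Long run: Y = 2729 on the AD curve gives 2729 = 2843 − 3P, so P = 38.

Short run: P = 29, Y = 2756. Long run: P = 38.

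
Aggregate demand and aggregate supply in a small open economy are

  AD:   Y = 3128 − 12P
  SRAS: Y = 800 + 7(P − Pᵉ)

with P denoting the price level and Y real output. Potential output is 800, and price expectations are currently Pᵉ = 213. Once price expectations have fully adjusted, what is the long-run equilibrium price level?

Short run: with Pᵉ = 213, SRAS is Y = 7P − 691. Setting AD = SRAS gives 3819 = 19P, so P = 201 and Y = 3128 − 12·201 = 716.
Output 716 is below potential 800, so over time expected prices fall and SRAS shifts right until Y returns to 800.
Long run: Y = 800 on the AD curve gives 800 = 3128 − 12P, so P = 194.

Long-run P = 194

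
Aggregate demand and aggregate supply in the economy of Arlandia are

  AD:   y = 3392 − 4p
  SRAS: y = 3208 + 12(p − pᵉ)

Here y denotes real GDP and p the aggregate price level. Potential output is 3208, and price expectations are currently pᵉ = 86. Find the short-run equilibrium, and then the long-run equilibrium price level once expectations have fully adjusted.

Short run: with pᵉ = 86, SRAS is y = 2176 + 12p. Setting AD = SRAS gives 1216 = 16p, so p = 76 and y = 3392 − 4·76 = 3088.
Output 3088 is below potential 3208, so over time expected prices fall and SRAS shifts right until y returns to 3208.
Long run: y = 3208 on the AD curve gives 3208 = 3392 − 4p, so p = 46.

Short run: p = 76, y = 3088. Long run: p = 46.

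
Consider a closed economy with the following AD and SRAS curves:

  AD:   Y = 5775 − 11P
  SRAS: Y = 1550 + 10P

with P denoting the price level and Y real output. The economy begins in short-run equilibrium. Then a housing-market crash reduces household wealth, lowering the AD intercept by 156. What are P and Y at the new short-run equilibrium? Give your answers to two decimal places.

P = 193.76, Y = 3487.62

This is a negative demand shock: AD shifts left.
New AD: Y = 5619 − 11P.
Set AD = SRAS: 5619 − 11P = 1550 + 10P, so 4069 = 21P and P = 193.76.
Substituting into AD, Y = 3487.62.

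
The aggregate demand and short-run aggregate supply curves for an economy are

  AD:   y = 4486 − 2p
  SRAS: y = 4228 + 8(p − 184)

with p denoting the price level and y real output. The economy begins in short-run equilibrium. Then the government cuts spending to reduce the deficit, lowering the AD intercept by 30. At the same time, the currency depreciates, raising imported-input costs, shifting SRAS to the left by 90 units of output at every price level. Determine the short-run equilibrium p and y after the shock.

After both shocks: AD is y = 4456 − 2p and SRAS is y = 2666 + 8p.
Setting them equal: 1790 = 10p, so p = 179.
y = 4456 − 2·179 = 4098.

p = 179, y = 4098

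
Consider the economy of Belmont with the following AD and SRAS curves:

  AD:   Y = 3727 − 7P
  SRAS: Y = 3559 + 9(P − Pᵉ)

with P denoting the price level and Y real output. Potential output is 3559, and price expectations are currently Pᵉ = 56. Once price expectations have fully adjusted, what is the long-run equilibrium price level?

Short run: with Pᵉ = 56, SRAS is Y = 3055 + 9P. Setting AD = SRAS gives 672 = 16P, so P = 42 and Y = 3727 − 7·42 = 3433.
Output 3433 is below potential 3559, so over time expected prices fall and SRAS shifts right until Y returns to 3559.
Long run: Y = 3559 on the AD curve gives 3559 = 3727 − 7P, so P = 24.

Long-run P = 24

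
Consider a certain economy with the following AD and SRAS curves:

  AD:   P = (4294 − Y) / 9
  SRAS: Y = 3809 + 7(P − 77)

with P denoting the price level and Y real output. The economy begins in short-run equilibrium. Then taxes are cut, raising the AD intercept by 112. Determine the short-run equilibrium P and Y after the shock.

This is a positive demand shock: AD shifts right.
New AD: Y = 4406 − 9P.
SRAS can be written Y = 3270 + 7P.
Set AD = SRAS: 4406 − 9P = 3270 + 7P, so 1136 = 16P and P = 71.
Y = 4406 − 9·71 = 3767.

P = 71, Y = 3767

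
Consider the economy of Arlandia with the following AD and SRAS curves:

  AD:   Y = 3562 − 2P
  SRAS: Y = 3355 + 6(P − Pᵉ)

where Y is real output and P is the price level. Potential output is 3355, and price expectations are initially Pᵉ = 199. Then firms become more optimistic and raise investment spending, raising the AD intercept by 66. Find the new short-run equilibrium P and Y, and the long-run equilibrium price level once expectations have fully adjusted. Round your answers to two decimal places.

Short run: P = 183.38, Y = 3261.25. Long run: P = 136.50.

AD shifts right: new AD is Y = 3628 − 2P. With Pᵉ = 199, SRAS is Y = 2161 + 6P.
Short run: 3628 − 2P = 2161 + 6P gives 1467 = 8P, so P = 183.38 and Y = 3628 − 2P = 3261.25.
Y = 3261.25 is below potential 3355; expectations adjust and SRAS shifts right until Y = 3355.
Long run: on the new AD curve, 3355 = 3628 − 2P gives P = 136.50.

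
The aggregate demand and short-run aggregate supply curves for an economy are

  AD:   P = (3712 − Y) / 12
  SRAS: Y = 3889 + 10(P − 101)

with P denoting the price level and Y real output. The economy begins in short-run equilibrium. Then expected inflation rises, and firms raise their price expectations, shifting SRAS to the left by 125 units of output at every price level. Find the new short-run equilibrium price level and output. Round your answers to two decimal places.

This is a negative supply shock: SRAS shifts left.
New SRAS: Y = 2754 + 10P.
Set AD = SRAS: 3712 − 12P = 2754 + 10P, so 958 = 22P and P = 43.55.
Substituting into AD, Y = 3189.45.

P = 43.55, Y = 3189.45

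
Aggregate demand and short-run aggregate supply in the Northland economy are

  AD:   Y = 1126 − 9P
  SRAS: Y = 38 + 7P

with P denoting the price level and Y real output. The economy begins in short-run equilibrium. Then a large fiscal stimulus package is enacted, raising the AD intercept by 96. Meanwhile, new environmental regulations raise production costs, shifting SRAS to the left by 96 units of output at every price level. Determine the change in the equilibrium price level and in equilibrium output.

After both shocks: AD is Y = 1222 − 9P and SRAS is Y = 7P − 58.
Setting them equal: 1280 = 16P, so P = 80.
Y = 1222 − 9·80 = 502.
Initially P = 68, Y = 514, so ΔP = +12 and ΔY = -12.

ΔP = +12, ΔY = -12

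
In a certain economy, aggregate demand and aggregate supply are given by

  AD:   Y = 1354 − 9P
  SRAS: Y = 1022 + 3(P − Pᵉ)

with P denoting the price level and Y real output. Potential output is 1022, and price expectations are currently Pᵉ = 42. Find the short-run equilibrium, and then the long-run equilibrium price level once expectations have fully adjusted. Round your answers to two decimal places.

Short run: with Pᵉ = 42, SRAS is Y = 896 + 3P. Setting AD = SRAS gives 458 = 12P, so P = 38.17 and Y = 1354 − 9P = 1010.50.
Output 1010.50 is below potential 1022, so over time expected prices fall and SRAS shifts right until Y returns to 1022.
Long run: Y = 1022 on the AD curve gives 1022 = 1354 − 9P, so P = 36.89.

Short run: P = 38.17, Y = 1010.50. Long run: P = 36.89.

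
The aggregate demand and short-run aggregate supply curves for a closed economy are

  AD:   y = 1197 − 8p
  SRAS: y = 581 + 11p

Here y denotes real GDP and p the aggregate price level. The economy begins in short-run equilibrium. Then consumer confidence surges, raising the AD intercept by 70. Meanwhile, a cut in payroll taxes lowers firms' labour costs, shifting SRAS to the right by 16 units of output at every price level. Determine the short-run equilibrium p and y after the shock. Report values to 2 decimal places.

p = 35.26, y = 984.89

After both shocks: AD is y = 1267 − 8p and SRAS is y = 597 + 11p.
Setting them equal: 670 = 19p, so p = 35.26.
Substituting into AD, y = 984.89.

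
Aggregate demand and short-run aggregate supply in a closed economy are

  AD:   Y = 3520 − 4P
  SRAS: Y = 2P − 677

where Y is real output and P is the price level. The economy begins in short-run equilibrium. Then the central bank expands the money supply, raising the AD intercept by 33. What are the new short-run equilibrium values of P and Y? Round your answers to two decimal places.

This is a positive demand shock: AD shifts right.
New AD: Y = 3553 − 4P.
Set AD = SRAS: 3553 − 4P = 2P − 677, so 4230 = 6P and P = 705.00.
Substituting into AD, Y = 733.00.

P = 705.00, Y = 733.00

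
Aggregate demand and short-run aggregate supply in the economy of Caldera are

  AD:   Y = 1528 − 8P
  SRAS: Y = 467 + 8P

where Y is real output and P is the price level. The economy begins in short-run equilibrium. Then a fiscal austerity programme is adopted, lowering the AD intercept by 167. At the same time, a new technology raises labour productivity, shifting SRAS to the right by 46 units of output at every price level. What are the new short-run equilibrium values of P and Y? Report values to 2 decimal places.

P = 53.00, Y = 937.00

After both shocks: AD is Y = 1361 − 8P and SRAS is Y = 513 + 8P.
Setting them equal: 848 = 16P, so P = 53.00.
Substituting into AD, Y = 937.00.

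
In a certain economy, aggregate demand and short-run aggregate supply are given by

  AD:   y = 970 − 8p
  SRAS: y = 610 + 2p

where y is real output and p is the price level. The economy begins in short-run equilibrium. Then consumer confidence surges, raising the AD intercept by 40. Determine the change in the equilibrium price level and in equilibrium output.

This is a positive demand shock: AD shifts right.
New AD: y = 1010 − 8p.
Set AD = SRAS: 1010 − 8p = 610 + 2p, so 400 = 10p and p = 40.
y = 1010 − 8·40 = 690.
Initially p = 36, y = 682, so Δp = +4 and Δy = +8.

Δp = +4, Δy = +8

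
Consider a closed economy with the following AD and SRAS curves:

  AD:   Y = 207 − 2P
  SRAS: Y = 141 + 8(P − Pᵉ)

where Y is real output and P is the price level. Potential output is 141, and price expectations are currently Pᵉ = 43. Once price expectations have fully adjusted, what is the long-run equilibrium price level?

Short run: with Pᵉ = 43, SRAS is Y = 8P − 203. Setting AD = SRAS gives 410 = 10P, so P = 41 and Y = 207 − 2·41 = 125.
Output 125 is below potential 141, so over time expected prices fall and SRAS shifts right until Y returns to 141.
Long run: Y = 141 on the AD curve gives 141 = 207 − 2P, so P = 33.

Long-run P = 33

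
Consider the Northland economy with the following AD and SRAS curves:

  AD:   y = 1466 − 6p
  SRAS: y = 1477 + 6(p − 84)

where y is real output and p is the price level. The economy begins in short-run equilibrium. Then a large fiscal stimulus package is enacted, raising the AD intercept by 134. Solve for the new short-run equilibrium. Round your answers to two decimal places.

p = 52.25, y = 1286.50

This is a positive demand shock: AD shifts right.
New AD: y = 1600 − 6p.
SRAS can be written y = 973 + 6p.
Set AD = SRAS: 1600 − 6p = 973 + 6p, so 627 = 12p and p = 52.25.
Substituting into AD, y = 1286.50.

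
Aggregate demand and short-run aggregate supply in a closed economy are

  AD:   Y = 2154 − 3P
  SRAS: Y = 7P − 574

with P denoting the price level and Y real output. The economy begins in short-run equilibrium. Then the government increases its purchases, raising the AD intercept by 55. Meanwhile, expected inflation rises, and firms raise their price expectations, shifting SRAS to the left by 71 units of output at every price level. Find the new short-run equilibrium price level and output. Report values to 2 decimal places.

After both shocks: AD is Y = 2209 − 3P and SRAS is Y = 7P − 645.
Setting them equal: 2854 = 10P, so P = 285.40.
Substituting into AD, Y = 1352.80.

P = 285.40, Y = 1352.80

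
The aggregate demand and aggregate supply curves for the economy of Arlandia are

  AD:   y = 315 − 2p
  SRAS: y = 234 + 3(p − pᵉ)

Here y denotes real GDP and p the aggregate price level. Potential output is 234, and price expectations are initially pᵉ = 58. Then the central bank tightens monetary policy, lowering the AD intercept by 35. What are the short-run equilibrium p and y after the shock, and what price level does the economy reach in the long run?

AD shifts left: new AD is y = 280 − 2p. With pᵉ = 58, SRAS is y = 60 + 3p.
Short run: 280 − 2p = 60 + 3p gives 220 = 5p, so p = 44 and y = 280 − 2·44 = 192.
y = 192 is below potential 234; expectations adjust and SRAS shifts right until y = 234.
Long run: on the new AD curve, 234 = 280 − 2p gives p = 23.

Short run: p = 44, y = 192. Long run: p = 23.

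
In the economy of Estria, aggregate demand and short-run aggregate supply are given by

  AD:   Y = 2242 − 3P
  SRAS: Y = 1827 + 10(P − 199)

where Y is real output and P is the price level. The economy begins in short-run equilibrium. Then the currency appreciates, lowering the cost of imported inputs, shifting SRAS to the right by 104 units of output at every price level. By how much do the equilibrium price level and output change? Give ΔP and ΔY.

This is a positive supply shock: SRAS shifts right.
New SRAS: Y = 10P − 59.
Set AD = SRAS: 2242 − 3P = 10P − 59, so 2301 = 13P and P = 177.
Y = 2242 − 3·177 = 1711.
Initially P = 185, Y = 1687, so ΔP = -8 and ΔY = +24.

ΔP = -8, ΔY = +24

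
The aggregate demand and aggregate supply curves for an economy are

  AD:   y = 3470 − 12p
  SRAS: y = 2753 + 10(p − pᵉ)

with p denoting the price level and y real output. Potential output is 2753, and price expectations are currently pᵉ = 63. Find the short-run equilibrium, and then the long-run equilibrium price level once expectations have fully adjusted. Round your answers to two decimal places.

Short run: p = 61.23, y = 2735.27. Long run: p = 59.75.

Short run: with pᵉ = 63, SRAS is y = 2123 + 10p. Setting AD = SRAS gives 1347 = 22p, so p = 61.23 and y = 3470 − 12p = 2735.27.
Output 2735.27 is below potential 2753, so over time expected prices fall and SRAS shifts right until y returns to 2753.
Long run: y = 2753 on the AD curve gives 2753 = 3470 − 12p, so p = 59.75.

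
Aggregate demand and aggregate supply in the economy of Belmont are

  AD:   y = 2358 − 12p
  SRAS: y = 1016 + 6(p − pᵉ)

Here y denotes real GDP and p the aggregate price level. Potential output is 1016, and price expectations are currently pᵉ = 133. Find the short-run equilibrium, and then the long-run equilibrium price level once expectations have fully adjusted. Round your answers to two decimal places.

Short run: p = 118.89, y = 931.33. Long run: p = 111.83.

Short run: with pᵉ = 133, SRAS is y = 218 + 6p. Setting AD = SRAS gives 2140 = 18p, so p = 118.89 and y = 2358 − 12p = 931.33.
Output 931.33 is below potential 1016, so over time expected prices fall and SRAS shifts right until y returns to 1016.
Long run: y = 1016 on the AD curve gives 1016 = 2358 − 12p, so p = 111.83.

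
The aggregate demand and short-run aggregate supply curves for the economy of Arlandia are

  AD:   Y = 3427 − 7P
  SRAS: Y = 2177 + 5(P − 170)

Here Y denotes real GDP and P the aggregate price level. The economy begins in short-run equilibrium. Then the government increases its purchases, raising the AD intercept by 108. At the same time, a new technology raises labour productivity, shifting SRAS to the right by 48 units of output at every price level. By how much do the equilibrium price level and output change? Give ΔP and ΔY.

After both shocks: AD is Y = 3535 − 7P and SRAS is Y = 1375 + 5P.
Setting them equal: 2160 = 12P, so P = 180.
Y = 3535 − 7·180 = 2275.
Initially P = 175, Y = 2202, so ΔP = +5 and ΔY = +73.

ΔP = +5, ΔY = +73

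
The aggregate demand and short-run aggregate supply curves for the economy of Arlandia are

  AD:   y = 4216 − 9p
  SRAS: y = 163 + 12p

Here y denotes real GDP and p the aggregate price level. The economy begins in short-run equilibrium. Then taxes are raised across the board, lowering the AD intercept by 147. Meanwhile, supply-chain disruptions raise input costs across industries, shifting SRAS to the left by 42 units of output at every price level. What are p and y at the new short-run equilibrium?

After both shocks: AD is y = 4069 − 9p and SRAS is y = 121 + 12p.
Setting them equal: 3948 = 21p, so p = 188.
y = 4069 − 9·188 = 2377.

p = 188, y = 2377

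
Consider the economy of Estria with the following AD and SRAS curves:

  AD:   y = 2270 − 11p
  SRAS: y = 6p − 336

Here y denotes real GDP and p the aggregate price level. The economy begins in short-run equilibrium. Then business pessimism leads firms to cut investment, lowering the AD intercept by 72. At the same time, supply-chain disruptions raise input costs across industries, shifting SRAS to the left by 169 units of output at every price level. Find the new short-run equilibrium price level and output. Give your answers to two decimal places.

After both shocks: AD is y = 2198 − 11p and SRAS is y = 6p − 505.
Setting them equal: 2703 = 17p, so p = 159.00.
Substituting into AD, y = 449.00.

p = 159.00, y = 449.00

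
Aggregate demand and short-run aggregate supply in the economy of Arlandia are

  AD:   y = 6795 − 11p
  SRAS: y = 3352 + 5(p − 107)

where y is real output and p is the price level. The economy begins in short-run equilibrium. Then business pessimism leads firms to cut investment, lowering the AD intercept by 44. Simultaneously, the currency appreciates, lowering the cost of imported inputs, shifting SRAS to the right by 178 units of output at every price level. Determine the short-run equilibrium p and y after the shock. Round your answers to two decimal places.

p = 234.75, y = 4168.75

After both shocks: AD is y = 6751 − 11p and SRAS is y = 2995 + 5p.
Setting them equal: 3756 = 16p, so p = 234.75.
Substituting into AD, y = 4168.75.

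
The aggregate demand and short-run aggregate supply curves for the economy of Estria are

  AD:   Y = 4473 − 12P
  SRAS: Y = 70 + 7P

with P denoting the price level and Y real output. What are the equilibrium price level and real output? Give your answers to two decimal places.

P = 231.74, Y = 1692.16

Set AD = SRAS: 4473 − 12P = 70 + 7P, so 4403 = 19P and P = 231.74.
Substituting into AD, Y = 4473 − 12P = 1692.16.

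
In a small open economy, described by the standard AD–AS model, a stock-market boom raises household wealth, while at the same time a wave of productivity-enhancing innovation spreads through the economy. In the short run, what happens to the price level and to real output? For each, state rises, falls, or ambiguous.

The first event is a positive demand shock: AD shifts right, which by itself pushes P up and Y up.
The second is a favourable supply shock: SRAS shifts right, which by itself pushes P down and Y up.
The two shocks push P in opposite directions, so the effect on P is ambiguous. Both shocks push Y up, so Y rises.

Price level: ambiguous; output: rises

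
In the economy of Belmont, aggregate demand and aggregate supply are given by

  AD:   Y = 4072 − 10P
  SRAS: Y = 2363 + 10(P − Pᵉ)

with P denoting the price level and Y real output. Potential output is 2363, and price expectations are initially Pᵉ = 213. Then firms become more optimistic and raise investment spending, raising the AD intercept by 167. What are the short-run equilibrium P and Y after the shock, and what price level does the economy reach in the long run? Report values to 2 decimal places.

Short run: P = 200.30, Y = 2236.00. Long run: P = 187.60.

AD shifts right: new AD is Y = 4239 − 10P. With Pᵉ = 213, SRAS is Y = 233 + 10P.
Short run: 4239 − 10P = 233 + 10P gives 4006 = 20P, so P = 200.30 and Y = 4239 − 10P = 2236.00.
Y = 2236.00 is below potential 2363; expectations adjust and SRAS shifts right until Y = 2363.
Long run: on the new AD curve, 2363 = 4239 − 10P gives P = 187.60.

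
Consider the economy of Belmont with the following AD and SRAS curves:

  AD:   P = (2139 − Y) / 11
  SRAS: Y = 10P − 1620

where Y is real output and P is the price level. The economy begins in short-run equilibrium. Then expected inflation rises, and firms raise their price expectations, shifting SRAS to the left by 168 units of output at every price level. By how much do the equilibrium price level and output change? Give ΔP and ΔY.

This is a negative supply shock: SRAS shifts left.
New SRAS: Y = 10P − 1788.
Set AD = SRAS: 2139 − 11P = 10P − 1788, so 3927 = 21P and P = 187.
Y = 2139 − 11·187 = 82.
Initially P = 179, Y = 170, so ΔP = +8 and ΔY = -88.

ΔP = +8, ΔY = -88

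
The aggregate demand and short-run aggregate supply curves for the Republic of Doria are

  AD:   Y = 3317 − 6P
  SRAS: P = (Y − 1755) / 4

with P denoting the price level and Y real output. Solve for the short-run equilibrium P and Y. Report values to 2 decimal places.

Rearrange SRAS to Y = 1755 + 4P.
Set AD = SRAS: 3317 − 6P = 1755 + 4P, so 1562 = 10P and P = 156.20.
Substituting into AD, Y = 3317 − 6P = 2379.80.

P = 156.20, Y = 2379.80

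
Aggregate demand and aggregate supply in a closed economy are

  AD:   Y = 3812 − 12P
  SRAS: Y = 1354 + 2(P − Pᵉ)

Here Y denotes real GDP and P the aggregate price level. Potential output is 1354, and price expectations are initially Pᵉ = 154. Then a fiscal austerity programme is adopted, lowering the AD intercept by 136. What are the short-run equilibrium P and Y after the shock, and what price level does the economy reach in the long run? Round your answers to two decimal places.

Short run: P = 187.86, Y = 1421.71. Long run: P = 193.50.

AD shifts left: new AD is Y = 3676 − 12P. With Pᵉ = 154, SRAS is Y = 1046 + 2P.
Short run: 3676 − 12P = 1046 + 2P gives 2630 = 14P, so P = 187.86 and Y = 3676 − 12P = 1421.71.
Y = 1421.71 is above potential 1354; expectations adjust and SRAS shifts left until Y = 1354.
Long run: on the new AD curve, 1354 = 3676 − 12P gives P = 193.50.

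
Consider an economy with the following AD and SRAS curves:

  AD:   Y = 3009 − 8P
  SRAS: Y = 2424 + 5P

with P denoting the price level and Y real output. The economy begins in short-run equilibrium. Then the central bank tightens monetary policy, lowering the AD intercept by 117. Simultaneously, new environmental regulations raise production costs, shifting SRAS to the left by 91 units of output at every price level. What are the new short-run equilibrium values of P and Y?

After both shocks: AD is Y = 2892 − 8P and SRAS is Y = 2333 + 5P.
Setting them equal: 559 = 13P, so P = 43.
Y = 2892 − 8·43 = 2548.

P = 43, Y = 2548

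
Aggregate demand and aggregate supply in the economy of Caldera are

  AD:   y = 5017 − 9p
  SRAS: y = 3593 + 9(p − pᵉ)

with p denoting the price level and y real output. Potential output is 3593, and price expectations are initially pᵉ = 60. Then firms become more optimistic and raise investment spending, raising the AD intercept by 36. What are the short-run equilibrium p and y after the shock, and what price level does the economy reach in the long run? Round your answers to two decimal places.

Short run: p = 111.11, y = 4053.00. Long run: p = 162.22.

AD shifts right: new AD is y = 5053 − 9p. With pᵉ = 60, SRAS is y = 3053 + 9p.
Short run: 5053 − 9p = 3053 + 9p gives 2000 = 18p, so p = 111.11 and y = 5053 − 9p = 4053.00.
y = 4053.00 is above potential 3593; expectations adjust and SRAS shifts left until y = 3593.
Long run: on the new AD curve, 3593 = 5053 − 9p gives p = 162.22.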